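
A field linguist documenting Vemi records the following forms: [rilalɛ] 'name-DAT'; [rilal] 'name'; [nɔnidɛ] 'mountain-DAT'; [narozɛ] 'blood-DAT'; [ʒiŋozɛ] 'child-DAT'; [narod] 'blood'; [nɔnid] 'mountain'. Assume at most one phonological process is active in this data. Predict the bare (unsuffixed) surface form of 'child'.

[ʒiŋod]

The stem for 'blood' ends in [z] in [narozɛ] but [d] in [narod].
But 'mountain' keeps [d] in both environments ([nɔnidɛ], [nɔnid]), so there is no rule changing /d/ to [z] before the DAT suffix.
So /z/ is underlying, and a rule of word-final hardening — voiced fricatives become stops word-finally — gives [d].
The one attested form of 'child', [ʒiŋozɛ], shows underlying /ʒiŋoz/. Applying the same rule word-finally gives [ʒiŋod].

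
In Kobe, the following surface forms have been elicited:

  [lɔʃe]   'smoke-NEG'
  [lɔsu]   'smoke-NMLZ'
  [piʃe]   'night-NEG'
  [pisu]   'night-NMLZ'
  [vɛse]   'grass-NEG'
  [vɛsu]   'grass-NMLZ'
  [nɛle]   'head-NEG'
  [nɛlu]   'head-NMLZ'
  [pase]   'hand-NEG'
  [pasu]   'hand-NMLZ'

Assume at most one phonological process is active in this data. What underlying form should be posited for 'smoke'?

/lɔʃ/

'smoke' shows [ʃ] ~ [s] at the end of the stem ([lɔʃe] vs [lɔsu]).
But 'hand' keeps [s] in both environments ([pase], [pasu]), so there is no rule changing /s/ to [ʃ] before the NEG suffix.
The alternation reflects depalatalization: palato-alveolar /ʃ/ becomes [s] when no front vowel follows. /ʃ/ is underlying.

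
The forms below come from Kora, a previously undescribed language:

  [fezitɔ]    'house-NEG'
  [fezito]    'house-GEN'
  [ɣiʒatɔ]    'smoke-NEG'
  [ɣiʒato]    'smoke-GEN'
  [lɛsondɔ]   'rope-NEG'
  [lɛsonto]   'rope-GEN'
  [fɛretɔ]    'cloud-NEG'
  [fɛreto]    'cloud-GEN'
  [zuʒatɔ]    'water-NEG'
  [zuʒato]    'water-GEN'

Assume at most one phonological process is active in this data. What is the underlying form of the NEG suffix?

/-dɔ/

The NEG morpheme has two allomorphs, [-dɔ] and [-tɔ].
By contrast the GEN suffix keeps its initial [t] throughout — that segment must be underlying.
The NEG suffix is therefore /-dɔ/ underlyingly, with post-vocalic devoicing: voiced stops become voiceless after a vowel.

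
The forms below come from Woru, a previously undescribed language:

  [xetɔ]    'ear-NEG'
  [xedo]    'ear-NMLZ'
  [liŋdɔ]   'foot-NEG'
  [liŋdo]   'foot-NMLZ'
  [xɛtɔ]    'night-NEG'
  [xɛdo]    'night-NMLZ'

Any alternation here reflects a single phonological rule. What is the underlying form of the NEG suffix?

The NEG suffix surfaces as [-dɔ] and [-tɔ], depending on the final segment of the stem.
The NMLZ suffix, which begins with [d], is invariant after every stem; so [d] is not altered by any rule here.
So the underlying form is /-tɔ/, and voiceless stops become voiced after a nasal.

/-tɔ/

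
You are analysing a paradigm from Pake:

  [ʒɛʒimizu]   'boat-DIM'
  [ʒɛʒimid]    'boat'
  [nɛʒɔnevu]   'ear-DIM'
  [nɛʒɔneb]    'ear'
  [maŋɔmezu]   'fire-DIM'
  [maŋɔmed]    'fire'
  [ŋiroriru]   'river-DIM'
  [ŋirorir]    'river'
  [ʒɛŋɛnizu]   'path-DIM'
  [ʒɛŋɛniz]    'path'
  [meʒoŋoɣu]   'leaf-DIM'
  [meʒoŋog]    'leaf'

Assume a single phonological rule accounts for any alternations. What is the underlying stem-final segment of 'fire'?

'fire' shows [z] ~ [d] at the end of the stem ([maŋɔmezu] vs [maŋɔmed]).
Compare 'path', with invariant [z] in [ʒɛŋɛnizu] and [ʒɛŋɛniz]: an analysis with underlying /z/ and a rule producing [d] in isolation would wrongly predict alternation here too.
The alternation reflects intervocalic spirantization: voiced stops become fricatives between vowels. /d/ is underlying.

/d/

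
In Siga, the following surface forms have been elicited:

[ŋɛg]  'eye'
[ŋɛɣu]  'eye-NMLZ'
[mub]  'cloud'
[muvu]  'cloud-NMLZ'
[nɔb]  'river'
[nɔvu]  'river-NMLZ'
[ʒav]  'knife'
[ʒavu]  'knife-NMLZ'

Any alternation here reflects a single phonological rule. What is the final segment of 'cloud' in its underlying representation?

In [mub] and [muvu] the final segment of 'cloud' alternates: [b] ~ [v].
The stem 'knife' ([ʒav], [ʒavu]) shows [v] unchanged in both environments, so [v] cannot be basic with [b] derived in isolation.
So /b/ is underlying, and a rule of intervocalic spirantization — voiced stops become fricatives between vowels — gives [v].

/b/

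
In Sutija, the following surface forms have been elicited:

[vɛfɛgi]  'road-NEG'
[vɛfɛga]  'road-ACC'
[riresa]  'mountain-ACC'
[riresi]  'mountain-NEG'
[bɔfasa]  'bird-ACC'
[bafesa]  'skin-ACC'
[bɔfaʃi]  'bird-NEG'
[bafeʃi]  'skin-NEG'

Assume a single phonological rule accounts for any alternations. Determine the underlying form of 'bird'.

/bɔfaʃ/

'bird' shows [s] ~ [ʃ] at the end of the stem ([bɔfasa] vs [bɔfaʃi]).
If /s/ were underlying and a rule turned it into [ʃ] before the NEG suffix, 'mountain' would also alternate; but it has [s] in both [riresa] and [riresi].
The underlying segment must be /ʃ/; palato-alveolar /ʃ/ becomes [s] when no front vowel follows, yielding [s] there.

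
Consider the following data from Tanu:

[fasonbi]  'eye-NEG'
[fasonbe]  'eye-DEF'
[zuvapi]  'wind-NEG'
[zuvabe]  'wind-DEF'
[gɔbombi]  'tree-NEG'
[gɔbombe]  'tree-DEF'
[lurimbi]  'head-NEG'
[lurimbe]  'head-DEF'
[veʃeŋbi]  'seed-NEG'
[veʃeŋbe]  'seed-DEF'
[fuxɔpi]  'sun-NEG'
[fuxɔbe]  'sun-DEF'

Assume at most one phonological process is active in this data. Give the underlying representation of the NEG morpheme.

/-pi/

The NEG suffix surfaces as [-bi] and [-pi], depending on the final segment of the stem.
The DEF suffix, which begins with [b], is invariant after every stem; so [b] is not altered by any rule here.
So the underlying form is /-pi/, and voiceless stops become voiced after a nasal.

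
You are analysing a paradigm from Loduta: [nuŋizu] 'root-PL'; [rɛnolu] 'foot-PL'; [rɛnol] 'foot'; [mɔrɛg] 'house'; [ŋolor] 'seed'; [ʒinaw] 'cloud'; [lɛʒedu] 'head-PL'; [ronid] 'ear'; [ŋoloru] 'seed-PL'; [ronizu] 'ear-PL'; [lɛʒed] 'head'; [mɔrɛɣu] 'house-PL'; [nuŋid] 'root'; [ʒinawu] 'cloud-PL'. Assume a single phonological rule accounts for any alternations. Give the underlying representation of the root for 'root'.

In [nuŋizu] and [nuŋid] the final segment of 'root' alternates: [z] ~ [d].
But 'head' keeps [d] in both environments ([lɛʒedu], [lɛʒed]), so there is no rule changing /d/ to [z] before the PL suffix.
So /z/ is underlying, and a rule of word-final hardening — voiced fricatives become stops word-finally — gives [d].

/nuŋiz/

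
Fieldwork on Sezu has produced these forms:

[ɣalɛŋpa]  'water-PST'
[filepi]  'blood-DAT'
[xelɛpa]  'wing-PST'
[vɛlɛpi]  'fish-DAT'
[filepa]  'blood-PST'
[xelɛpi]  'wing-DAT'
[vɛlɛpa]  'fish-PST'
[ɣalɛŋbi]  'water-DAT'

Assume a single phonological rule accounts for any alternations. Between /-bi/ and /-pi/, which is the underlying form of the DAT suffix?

/-bi/

The DAT morpheme has two allomorphs, [-bi] and [-pi].
By contrast the PST suffix keeps its initial [p] throughout — that segment must be underlying.
So the underlying form is /-bi/, and voiced stops become voiceless after a vowel.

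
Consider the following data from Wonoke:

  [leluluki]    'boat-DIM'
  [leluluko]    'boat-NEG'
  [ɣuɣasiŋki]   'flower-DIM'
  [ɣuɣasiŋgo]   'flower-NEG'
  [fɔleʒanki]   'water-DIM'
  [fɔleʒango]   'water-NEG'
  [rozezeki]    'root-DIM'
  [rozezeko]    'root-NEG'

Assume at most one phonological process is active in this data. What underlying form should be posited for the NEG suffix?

The NEG morpheme has two allomorphs, [-go] and [-ko].
By contrast the DIM suffix keeps its initial [k] throughout — that segment must be underlying.
The NEG suffix is therefore /-go/ underlyingly, with post-vocalic devoicing: voiced stops become voiceless after a vowel.

/-go/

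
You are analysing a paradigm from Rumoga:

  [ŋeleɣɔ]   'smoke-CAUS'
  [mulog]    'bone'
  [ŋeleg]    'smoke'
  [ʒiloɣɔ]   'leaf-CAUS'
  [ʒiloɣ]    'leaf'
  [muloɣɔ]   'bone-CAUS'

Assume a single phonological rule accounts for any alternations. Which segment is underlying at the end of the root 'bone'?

'bone' shows [g] ~ [ɣ] at the end of the stem ([mulog] vs [muloɣɔ]).
If /ɣ/ were underlying and a rule turned it into [g] in isolation, 'leaf' would also alternate; but it has [ɣ] in both [ʒiloɣ] and [ʒiloɣɔ].
Therefore /g/ is basic and [ɣ] is derived by intervocalic spirantization (voiced stops become fricatives between vowels).

/g/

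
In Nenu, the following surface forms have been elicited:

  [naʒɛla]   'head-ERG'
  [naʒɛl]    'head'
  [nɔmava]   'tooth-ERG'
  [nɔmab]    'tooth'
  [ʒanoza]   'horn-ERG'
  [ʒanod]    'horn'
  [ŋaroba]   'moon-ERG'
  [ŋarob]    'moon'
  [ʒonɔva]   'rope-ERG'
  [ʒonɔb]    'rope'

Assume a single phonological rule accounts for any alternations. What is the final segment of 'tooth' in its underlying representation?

/v/

In [nɔmava] and [nɔmab] the final segment of 'tooth' alternates: [v] ~ [b].
The stem 'moon' ([ŋaroba], [ŋarob]) shows [b] unchanged in both environments, so [b] cannot be basic with [v] derived before the ERG suffix.
So /v/ is underlying, and a rule of word-final hardening — voiced fricatives become stops word-finally — gives [b].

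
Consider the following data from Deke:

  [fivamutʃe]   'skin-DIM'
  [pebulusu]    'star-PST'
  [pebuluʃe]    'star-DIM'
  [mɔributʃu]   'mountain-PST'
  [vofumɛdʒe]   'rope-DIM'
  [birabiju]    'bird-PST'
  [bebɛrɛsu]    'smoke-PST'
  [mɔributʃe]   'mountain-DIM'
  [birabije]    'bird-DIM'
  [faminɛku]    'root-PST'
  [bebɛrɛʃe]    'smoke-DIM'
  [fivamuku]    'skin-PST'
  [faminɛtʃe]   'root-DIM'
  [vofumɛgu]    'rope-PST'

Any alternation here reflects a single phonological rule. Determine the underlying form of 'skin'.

The root 'skin' surfaces as [fivamutʃe] and [fivamuku], with a stem-final [tʃ] ~ [k] alternation.
But 'mountain' keeps [tʃ] in both environments ([mɔributʃe], [mɔributʃu]), so there is no rule changing /tʃ/ to [k] before the PST suffix.
So /k/ is underlying, and a rule of palatalization before a front vowel — /k/, /g/ and /s/ become palato-alveolar [tʃ], [dʒ] and [ʃ] before a front vowel — gives [tʃ].

/fivamuk/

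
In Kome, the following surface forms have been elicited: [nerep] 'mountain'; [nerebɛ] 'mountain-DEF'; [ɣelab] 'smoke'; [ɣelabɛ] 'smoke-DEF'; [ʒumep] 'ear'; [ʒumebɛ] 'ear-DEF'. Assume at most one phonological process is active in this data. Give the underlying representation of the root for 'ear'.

/ʒumep/

The root 'ear' surfaces as [ʒumep] and [ʒumebɛ], with a stem-final [p] ~ [b] alternation.
The stem 'smoke' ([ɣelab], [ɣelabɛ]) shows [b] unchanged in both environments, so [b] cannot be basic with [p] derived in isolation.
So /p/ is underlying, and a rule of intervocalic voicing — voiceless stops become voiced between vowels — gives [b].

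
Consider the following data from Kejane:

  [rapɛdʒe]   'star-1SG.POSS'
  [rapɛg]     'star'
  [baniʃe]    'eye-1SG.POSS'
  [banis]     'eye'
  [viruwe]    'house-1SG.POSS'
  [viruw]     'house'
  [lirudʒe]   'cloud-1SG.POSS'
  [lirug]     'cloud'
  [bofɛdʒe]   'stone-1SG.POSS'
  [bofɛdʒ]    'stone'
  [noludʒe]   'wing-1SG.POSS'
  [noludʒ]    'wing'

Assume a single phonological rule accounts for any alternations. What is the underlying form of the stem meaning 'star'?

/rapɛg/

In [rapɛdʒe] and [rapɛg] the final segment of 'star' alternates: [dʒ] ~ [g].
The stem 'stone' ([bofɛdʒe], [bofɛdʒ]) shows [dʒ] unchanged in both environments, so [dʒ] cannot be basic with [g] derived in isolation.
The underlying segment must be /g/; /g/ and /s/ become palato-alveolar [dʒ] and [ʃ] before a front vowel, yielding [dʒ] there.
The underlying form of 'star' is therefore /rapɛg/.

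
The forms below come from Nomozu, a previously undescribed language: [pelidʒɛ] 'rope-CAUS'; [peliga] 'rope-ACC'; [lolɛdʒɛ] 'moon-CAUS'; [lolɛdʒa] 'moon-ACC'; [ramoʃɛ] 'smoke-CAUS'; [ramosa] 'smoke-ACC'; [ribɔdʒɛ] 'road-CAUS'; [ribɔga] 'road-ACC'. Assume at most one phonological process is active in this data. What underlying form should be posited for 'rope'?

/pelig/

'rope' shows [dʒ] ~ [g] at the end of the stem ([pelidʒɛ] vs [peliga]).
Compare 'moon', with invariant [dʒ] in [lolɛdʒɛ] and [lolɛdʒa]: an analysis with underlying /dʒ/ and a rule producing [g] before the ACC suffix would wrongly predict alternation here too.
Therefore /g/ is basic and [dʒ] is derived by palatalization before a front vowel (/g/ and /s/ become palato-alveolar [dʒ] and [ʃ] before a front vowel).
The underlying form of 'rope' is therefore /pelig/.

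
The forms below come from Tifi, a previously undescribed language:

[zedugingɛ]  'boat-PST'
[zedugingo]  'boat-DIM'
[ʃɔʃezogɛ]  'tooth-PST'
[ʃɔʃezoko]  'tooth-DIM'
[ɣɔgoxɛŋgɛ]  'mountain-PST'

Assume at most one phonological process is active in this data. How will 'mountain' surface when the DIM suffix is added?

The DIM morpheme has two allomorphs, [-go] and [-ko].
The PST suffix, which begins with [g], is invariant after every stem; so [g] is not altered by any rule here.
So the underlying form is /-ko/, and voiceless stops become voiced after a nasal.
After 'mountain', which ends in a nasal, the suffix surfaces as [-go], giving [ɣɔgoxɛŋgo].

[ɣɔgoxɛŋgo]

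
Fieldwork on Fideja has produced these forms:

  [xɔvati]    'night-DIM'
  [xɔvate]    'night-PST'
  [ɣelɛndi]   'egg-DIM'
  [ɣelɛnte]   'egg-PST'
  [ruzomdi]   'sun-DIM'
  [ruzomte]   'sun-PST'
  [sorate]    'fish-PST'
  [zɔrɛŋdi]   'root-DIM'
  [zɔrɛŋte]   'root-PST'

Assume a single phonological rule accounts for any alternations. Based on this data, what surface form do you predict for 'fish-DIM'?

The DIM suffix surfaces as [-di] and [-ti], depending on the final segment of the stem.
The PST suffix, which begins with [t], is invariant after every stem; so [t] is not altered by any rule here.
So the underlying form is /-di/, and voiced stops become voiceless after a vowel.
After 'fish', which ends in a vowel, the suffix surfaces as [-ti], giving [sorati].

[sorati]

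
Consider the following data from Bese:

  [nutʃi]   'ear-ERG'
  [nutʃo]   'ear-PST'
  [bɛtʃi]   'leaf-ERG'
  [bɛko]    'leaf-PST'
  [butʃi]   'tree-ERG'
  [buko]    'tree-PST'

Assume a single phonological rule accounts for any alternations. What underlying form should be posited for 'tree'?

/buk/

'tree' shows [tʃ] ~ [k] at the end of the stem ([butʃi] vs [buko]).
Compare 'ear', with invariant [tʃ] in [nutʃi] and [nutʃo]: an analysis with underlying /tʃ/ and a rule producing [k] before the PST suffix would wrongly predict alternation here too.
The underlying segment must be /k/; /k/ becomes palato-alveolar [tʃ] before a front vowel, yielding [tʃ] there.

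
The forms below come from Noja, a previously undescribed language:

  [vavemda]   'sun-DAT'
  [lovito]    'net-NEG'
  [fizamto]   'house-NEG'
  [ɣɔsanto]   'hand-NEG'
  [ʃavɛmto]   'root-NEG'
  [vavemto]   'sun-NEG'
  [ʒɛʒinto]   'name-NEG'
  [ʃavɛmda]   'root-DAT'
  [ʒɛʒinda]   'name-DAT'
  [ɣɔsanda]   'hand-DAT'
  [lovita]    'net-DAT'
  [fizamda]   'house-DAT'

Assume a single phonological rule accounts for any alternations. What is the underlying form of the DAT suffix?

/-da/

The DAT morpheme has two allomorphs, [-da] and [-ta].
By contrast the NEG suffix keeps its initial [t] throughout — that segment must be underlying.
So the underlying form is /-da/, and voiced stops become voiceless after a vowel.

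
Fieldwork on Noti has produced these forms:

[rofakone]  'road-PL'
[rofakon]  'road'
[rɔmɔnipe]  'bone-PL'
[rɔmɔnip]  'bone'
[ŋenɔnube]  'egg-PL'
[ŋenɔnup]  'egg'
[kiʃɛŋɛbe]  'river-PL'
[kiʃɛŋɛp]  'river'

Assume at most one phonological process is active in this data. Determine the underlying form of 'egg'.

The root 'egg' surfaces as [ŋenɔnube] and [ŋenɔnup], with a stem-final [b] ~ [p] alternation.
If /p/ were underlying and a rule turned it into [b] before the PL suffix, 'bone' would also alternate; but it has [p] in both [rɔmɔnipe] and [rɔmɔnip].
So /b/ is underlying, and a rule of word-final obstruent devoicing — voiced obstruents become voiceless word-finally — gives [p].
The underlying form of 'egg' is therefore /ŋenɔnub/.

/ŋenɔnub/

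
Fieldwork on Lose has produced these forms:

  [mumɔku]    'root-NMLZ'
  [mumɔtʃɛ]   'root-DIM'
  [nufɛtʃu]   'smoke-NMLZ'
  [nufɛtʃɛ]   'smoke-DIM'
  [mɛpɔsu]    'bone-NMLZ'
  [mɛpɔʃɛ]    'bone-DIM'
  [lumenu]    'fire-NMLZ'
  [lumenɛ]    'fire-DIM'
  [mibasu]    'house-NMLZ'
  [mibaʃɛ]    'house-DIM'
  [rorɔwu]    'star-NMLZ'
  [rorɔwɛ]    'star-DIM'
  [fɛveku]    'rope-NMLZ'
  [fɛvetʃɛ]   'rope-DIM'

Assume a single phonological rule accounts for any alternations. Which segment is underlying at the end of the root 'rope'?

/k/

The stem for 'rope' ends in [k] in [fɛveku] but [tʃ] in [fɛvetʃɛ].
Compare 'smoke', with invariant [tʃ] in [nufɛtʃu] and [nufɛtʃɛ]: an analysis with underlying /tʃ/ and a rule producing [k] before the NMLZ suffix would wrongly predict alternation here too.
Therefore /k/ is basic and [tʃ] is derived by palatalization before a front vowel (/k/ and /s/ become palato-alveolar [tʃ] and [ʃ] before a front vowel).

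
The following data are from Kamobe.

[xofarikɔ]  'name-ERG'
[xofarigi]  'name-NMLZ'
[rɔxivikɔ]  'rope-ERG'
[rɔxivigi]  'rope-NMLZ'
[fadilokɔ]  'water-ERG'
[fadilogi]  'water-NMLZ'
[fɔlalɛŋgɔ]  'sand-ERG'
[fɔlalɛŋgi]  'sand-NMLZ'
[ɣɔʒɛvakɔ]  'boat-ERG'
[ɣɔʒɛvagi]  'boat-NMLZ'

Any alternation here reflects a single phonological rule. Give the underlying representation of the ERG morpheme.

/-kɔ/

The ERG morpheme has two allomorphs, [-gɔ] and [-kɔ].
By contrast the NMLZ suffix keeps its initial [g] throughout — that segment must be underlying.
So the underlying form is /-kɔ/, and voiceless stops become voiced after a nasal.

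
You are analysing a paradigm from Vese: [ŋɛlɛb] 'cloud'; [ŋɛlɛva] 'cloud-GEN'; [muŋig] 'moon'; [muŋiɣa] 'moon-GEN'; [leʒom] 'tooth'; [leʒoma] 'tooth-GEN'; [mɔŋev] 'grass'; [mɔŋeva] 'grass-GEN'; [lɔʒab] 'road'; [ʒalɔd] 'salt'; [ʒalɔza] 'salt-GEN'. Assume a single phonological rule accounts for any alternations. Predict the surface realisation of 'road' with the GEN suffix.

[lɔʒava]

In [ŋɛlɛb] and [ŋɛlɛva] the final segment of 'cloud' alternates: [b] ~ [v].
But 'grass' keeps [v] in both environments ([mɔŋev], [mɔŋeva]), so there is no rule changing /v/ to [b] in isolation.
The alternation reflects intervocalic spirantization: voiced stops become fricatives between vowels. /b/ is underlying.
The one attested form of 'road', [lɔʒab], shows underlying /lɔʒab/. Applying the same rule between vowels gives [lɔʒava].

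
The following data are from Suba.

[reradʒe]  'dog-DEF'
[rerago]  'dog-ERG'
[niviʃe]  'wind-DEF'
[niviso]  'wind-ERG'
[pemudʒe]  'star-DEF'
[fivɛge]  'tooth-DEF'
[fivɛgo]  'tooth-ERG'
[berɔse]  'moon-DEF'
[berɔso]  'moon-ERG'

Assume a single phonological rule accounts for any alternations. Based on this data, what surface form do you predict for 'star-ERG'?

'dog' shows [dʒ] ~ [g] at the end of the stem ([reradʒe] vs [rerago]).
But 'tooth' keeps [g] in both environments ([fivɛge], [fivɛgo]), so there is no rule changing /g/ to [dʒ] before the DEF suffix.
The alternation reflects depalatalization: palato-alveolar /dʒ/ and /ʃ/ become [g] and [s] when no front vowel follows. /dʒ/ is underlying.
From [pemudʒe] the stem 'star' is /pemudʒ/; when no front vowel follows this yields [pemugo].

[pemugo]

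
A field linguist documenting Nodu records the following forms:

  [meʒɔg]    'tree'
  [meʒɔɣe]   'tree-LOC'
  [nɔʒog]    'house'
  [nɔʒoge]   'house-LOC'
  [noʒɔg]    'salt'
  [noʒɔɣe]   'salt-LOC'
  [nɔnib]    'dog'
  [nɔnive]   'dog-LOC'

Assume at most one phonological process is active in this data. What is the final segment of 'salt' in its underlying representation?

/ɣ/

In [noʒɔg] and [noʒɔɣe] the final segment of 'salt' alternates: [g] ~ [ɣ].
If /g/ were underlying and a rule turned it into [ɣ] before the LOC suffix, 'house' would also alternate; but it has [g] in both [nɔʒog] and [nɔʒoge].
So /ɣ/ is underlying, and a rule of word-final hardening — voiced fricatives become stops word-finally — gives [g].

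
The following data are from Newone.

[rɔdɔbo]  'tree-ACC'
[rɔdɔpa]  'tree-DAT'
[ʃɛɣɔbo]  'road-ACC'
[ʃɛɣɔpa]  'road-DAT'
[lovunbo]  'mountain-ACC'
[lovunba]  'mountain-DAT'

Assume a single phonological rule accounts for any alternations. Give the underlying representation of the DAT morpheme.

The DAT morpheme has two allomorphs, [-ba] and [-pa].
The ACC suffix, which begins with [b], is invariant after every stem; so [b] is not altered by any rule here.
The DAT suffix is therefore /-pa/ underlyingly, with post-nasal voicing: voiceless stops become voiced after a nasal.

/-pa/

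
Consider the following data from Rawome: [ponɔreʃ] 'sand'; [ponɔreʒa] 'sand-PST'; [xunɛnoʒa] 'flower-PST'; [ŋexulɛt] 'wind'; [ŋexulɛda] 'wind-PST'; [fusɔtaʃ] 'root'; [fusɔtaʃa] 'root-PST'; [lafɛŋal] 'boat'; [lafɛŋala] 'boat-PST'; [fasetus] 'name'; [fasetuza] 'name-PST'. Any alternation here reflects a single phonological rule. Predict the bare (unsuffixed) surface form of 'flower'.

[xunɛnoʃ]

In [ponɔreʃ] and [ponɔreʒa] the final segment of 'sand' alternates: [ʃ] ~ [ʒ].
The stem 'root' ([fusɔtaʃ], [fusɔtaʃa]) shows [ʃ] unchanged in both environments, so [ʃ] cannot be basic with [ʒ] derived before the PST suffix.
The underlying segment must be /ʒ/; voiced obstruents become voiceless word-finally, yielding [ʃ] there.
From [xunɛnoʒa] the stem 'flower' is /xunɛnoʒ/; word-finally this yields [xunɛnoʃ].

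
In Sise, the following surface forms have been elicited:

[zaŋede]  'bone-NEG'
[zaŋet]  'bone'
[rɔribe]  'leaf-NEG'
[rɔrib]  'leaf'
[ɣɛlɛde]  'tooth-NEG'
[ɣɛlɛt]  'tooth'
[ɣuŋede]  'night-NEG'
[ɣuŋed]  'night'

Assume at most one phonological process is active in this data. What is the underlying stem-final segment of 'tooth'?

/t/

The root 'tooth' surfaces as [ɣɛlɛde] and [ɣɛlɛt], with a stem-final [d] ~ [t] alternation.
But 'night' keeps [d] in both environments ([ɣuŋede], [ɣuŋed]), so there is no rule changing /d/ to [t] in isolation.
The underlying segment must be /t/; voiceless stops become voiced between vowels, yielding [d] there.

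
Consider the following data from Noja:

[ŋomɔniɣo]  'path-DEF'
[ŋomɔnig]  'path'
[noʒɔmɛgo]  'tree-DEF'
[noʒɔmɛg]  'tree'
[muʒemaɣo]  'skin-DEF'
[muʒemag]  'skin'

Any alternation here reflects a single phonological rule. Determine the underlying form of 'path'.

/ŋomɔniɣ/

In [ŋomɔniɣo] and [ŋomɔnig] the final segment of 'path' alternates: [ɣ] ~ [g].
But 'tree' keeps [g] in both environments ([noʒɔmɛgo], [noʒɔmɛg]), so there is no rule changing /g/ to [ɣ] before the DEF suffix.
Therefore /ɣ/ is basic and [g] is derived by word-final hardening (voiced fricatives become stops word-finally).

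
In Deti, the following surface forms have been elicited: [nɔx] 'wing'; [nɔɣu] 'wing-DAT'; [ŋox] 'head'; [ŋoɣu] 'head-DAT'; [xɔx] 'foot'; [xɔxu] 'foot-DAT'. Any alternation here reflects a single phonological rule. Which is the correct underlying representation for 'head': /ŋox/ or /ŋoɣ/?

In [ŋox] and [ŋoɣu] the final segment of 'head' alternates: [x] ~ [ɣ].
The stem 'foot' ([xɔx], [xɔxu]) shows [x] unchanged in both environments, so [x] cannot be basic with [ɣ] derived before the DAT suffix.
Therefore /ɣ/ is basic and [x] is derived by word-final obstruent devoicing (voiced obstruents become voiceless word-finally).

/ŋoɣ/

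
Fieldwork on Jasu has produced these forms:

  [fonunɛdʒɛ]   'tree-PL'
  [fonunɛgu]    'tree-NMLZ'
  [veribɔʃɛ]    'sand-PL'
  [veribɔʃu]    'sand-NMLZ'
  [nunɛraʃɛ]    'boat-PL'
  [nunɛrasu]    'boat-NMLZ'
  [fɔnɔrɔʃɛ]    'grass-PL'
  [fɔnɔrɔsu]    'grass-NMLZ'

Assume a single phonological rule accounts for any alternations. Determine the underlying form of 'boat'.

The root 'boat' surfaces as [nunɛraʃɛ] and [nunɛrasu], with a stem-final [ʃ] ~ [s] alternation.
The stem 'sand' ([veribɔʃɛ], [veribɔʃu]) shows [ʃ] unchanged in both environments, so [ʃ] cannot be basic with [s] derived before the NMLZ suffix.
The alternation reflects palatalization before a front vowel: /g/ and /s/ become palato-alveolar [dʒ] and [ʃ] before a front vowel. /s/ is underlying.
So 'boat' = /nunɛras/.

/nunɛras/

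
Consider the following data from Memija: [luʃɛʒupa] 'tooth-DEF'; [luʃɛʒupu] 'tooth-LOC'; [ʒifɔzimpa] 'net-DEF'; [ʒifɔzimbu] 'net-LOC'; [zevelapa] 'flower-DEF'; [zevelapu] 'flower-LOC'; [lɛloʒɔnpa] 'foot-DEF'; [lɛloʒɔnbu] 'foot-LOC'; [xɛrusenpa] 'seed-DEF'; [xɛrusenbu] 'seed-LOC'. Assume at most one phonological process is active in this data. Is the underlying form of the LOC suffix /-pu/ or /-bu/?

The LOC suffix surfaces as [-bu] and [-pu], depending on the final segment of the stem.
The DEF suffix, which begins with [p], is invariant after every stem; so [p] is not altered by any rule here.
So the underlying form is /-bu/, and voiced stops become voiceless after a vowel.

/-bu/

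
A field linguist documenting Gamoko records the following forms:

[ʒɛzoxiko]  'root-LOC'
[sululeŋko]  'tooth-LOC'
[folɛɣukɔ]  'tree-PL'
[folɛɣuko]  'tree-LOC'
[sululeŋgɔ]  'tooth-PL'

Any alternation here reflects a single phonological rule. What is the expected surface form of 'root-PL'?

The PL suffix surfaces as [-gɔ] and [-kɔ], depending on the final segment of the stem.
The LOC suffix, which begins with [k], is invariant after every stem; so [k] is not altered by any rule here.
The PL suffix is therefore /-gɔ/ underlyingly, with post-vocalic devoicing: voiced stops become voiceless after a vowel.
After 'root', which ends in a vowel, the suffix surfaces as [-kɔ], giving [ʒɛzoxikɔ].

[ʒɛzoxikɔ]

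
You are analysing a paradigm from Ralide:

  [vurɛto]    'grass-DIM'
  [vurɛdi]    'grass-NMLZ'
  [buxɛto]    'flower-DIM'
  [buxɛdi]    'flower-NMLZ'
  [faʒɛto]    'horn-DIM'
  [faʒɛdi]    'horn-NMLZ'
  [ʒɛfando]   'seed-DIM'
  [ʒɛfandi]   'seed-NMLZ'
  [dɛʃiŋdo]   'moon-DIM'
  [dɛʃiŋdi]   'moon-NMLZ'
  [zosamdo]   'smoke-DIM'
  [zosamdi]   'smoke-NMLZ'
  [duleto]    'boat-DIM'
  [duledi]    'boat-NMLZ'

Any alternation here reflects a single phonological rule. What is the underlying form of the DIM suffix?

The DIM morpheme has two allomorphs, [-do] and [-to].
The NMLZ suffix, which begins with [d], is invariant after every stem; so [d] is not altered by any rule here.
So the underlying form is /-to/, and voiceless stops become voiced after a nasal.

/-to/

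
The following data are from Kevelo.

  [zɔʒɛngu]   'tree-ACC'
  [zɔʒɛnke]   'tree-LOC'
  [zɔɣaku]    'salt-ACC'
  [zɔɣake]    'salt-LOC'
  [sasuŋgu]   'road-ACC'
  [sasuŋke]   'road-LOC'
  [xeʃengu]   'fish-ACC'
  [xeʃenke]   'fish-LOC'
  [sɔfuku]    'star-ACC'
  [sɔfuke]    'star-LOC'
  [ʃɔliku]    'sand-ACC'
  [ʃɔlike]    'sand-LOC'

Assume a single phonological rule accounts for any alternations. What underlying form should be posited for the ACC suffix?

/-gu/

The ACC suffix surfaces as [-gu] and [-ku], depending on the final segment of the stem.
The LOC suffix, which begins with [k], is invariant after every stem; so [k] is not altered by any rule here.
So the underlying form is /-gu/, and voiced stops become voiceless after a vowel.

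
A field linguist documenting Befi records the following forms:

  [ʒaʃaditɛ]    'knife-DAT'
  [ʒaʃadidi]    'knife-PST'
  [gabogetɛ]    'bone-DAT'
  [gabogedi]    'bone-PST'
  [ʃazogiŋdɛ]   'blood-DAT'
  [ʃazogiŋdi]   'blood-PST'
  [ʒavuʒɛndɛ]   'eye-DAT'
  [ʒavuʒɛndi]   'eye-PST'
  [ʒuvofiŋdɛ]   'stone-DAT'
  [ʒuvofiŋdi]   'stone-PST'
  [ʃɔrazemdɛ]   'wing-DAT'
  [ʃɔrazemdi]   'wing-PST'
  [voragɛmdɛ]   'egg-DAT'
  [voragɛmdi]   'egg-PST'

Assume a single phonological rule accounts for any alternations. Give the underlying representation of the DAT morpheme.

/-tɛ/

The DAT suffix surfaces as [-dɛ] and [-tɛ], depending on the final segment of the stem.
By contrast the PST suffix keeps its initial [d] throughout — that segment must be underlying.
So the underlying form is /-tɛ/, and voiceless stops become voiced after a nasal.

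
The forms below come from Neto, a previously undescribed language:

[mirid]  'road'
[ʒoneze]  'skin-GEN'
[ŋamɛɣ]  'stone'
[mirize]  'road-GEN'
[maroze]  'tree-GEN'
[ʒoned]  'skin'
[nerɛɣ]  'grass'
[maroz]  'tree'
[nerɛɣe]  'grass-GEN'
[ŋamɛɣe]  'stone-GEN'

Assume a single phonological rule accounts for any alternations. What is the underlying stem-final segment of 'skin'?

/d/

'skin' shows [z] ~ [d] at the end of the stem ([ʒoneze] vs [ʒoned]).
If /z/ were underlying and a rule turned it into [d] in isolation, 'tree' would also alternate; but it has [z] in both [maroze] and [maroz].
So /d/ is underlying, and a rule of intervocalic spirantization — voiced stops become fricatives between vowels — gives [z].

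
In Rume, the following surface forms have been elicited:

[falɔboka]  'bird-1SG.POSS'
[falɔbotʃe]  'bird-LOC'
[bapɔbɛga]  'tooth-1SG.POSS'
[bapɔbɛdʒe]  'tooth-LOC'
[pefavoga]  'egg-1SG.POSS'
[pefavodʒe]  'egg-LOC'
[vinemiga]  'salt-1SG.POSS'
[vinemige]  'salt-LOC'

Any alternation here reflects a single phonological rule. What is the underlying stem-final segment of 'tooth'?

/dʒ/

'tooth' shows [g] ~ [dʒ] at the end of the stem ([bapɔbɛga] vs [bapɔbɛdʒe]).
Compare 'salt', with invariant [g] in [vinemiga] and [vinemige]: an analysis with underlying /g/ and a rule producing [dʒ] before the LOC suffix would wrongly predict alternation here too.
The alternation reflects depalatalization: palato-alveolar /tʃ/ and /dʒ/ become [k] and [g] when no front vowel follows. /dʒ/ is underlying.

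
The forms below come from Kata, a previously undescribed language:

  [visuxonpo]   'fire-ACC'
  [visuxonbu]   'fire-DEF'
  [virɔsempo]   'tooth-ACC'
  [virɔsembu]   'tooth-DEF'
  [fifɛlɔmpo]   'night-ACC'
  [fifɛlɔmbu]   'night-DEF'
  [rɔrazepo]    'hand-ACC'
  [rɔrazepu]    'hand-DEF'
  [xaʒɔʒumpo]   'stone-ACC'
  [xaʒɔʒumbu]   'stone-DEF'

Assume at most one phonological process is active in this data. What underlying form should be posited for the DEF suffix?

/-bu/

The DEF morpheme has two allomorphs, [-bu] and [-pu].
By contrast the ACC suffix keeps its initial [p] throughout — that segment must be underlying.
So the underlying form is /-bu/, and voiced stops become voiceless after a vowel.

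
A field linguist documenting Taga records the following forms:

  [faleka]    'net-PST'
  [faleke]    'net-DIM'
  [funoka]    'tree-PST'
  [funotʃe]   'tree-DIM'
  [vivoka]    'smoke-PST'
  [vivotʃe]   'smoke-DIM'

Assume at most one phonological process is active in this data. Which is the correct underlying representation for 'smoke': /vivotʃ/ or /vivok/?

/vivotʃ/

The root 'smoke' surfaces as [vivoka] and [vivotʃe], with a stem-final [k] ~ [tʃ] alternation.
The stem 'net' ([faleka], [faleke]) shows [k] unchanged in both environments, so [k] cannot be basic with [tʃ] derived before the DIM suffix.
So /tʃ/ is underlying, and a rule of depalatalization — palato-alveolar /tʃ/ becomes [k] when no front vowel follows — gives [k].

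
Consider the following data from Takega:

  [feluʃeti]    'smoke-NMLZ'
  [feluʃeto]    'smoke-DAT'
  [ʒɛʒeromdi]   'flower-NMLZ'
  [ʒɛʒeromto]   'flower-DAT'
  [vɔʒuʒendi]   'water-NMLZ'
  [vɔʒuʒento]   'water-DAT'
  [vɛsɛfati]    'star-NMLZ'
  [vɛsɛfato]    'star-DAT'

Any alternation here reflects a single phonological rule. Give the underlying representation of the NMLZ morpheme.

The NMLZ suffix surfaces as [-di] and [-ti], depending on the final segment of the stem.
By contrast the DAT suffix keeps its initial [t] throughout — that segment must be underlying.
So the underlying form is /-di/, and voiced stops become voiceless after a vowel.

/-di/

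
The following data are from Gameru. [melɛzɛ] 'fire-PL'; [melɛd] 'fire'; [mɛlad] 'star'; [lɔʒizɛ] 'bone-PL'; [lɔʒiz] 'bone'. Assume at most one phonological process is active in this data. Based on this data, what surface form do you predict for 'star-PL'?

In [melɛzɛ] and [melɛd] the final segment of 'fire' alternates: [z] ~ [d].
Compare 'bone', with invariant [z] in [lɔʒizɛ] and [lɔʒiz]: an analysis with underlying /z/ and a rule producing [d] in isolation would wrongly predict alternation here too.
The underlying segment must be /d/; voiced stops become fricatives between vowels, yielding [z] there.
From [mɛlad] the stem 'star' is /mɛlad/; between vowels this yields [mɛlazɛ].

[mɛlazɛ]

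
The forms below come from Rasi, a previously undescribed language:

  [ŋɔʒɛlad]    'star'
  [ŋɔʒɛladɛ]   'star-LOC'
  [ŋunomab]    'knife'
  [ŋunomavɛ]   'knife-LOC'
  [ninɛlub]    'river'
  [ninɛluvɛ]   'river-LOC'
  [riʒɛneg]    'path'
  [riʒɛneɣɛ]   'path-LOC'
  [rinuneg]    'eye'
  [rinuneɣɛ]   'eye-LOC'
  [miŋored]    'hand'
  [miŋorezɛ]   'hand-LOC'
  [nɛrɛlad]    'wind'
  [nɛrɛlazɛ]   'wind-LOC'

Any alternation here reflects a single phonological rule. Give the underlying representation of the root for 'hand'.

/miŋorez/

The root 'hand' surfaces as [miŋored] and [miŋorezɛ], with a stem-final [d] ~ [z] alternation.
But 'star' keeps [d] in both environments ([ŋɔʒɛlad], [ŋɔʒɛladɛ]), so there is no rule changing /d/ to [z] before the LOC suffix.
The alternation reflects word-final hardening: voiced fricatives become stops word-finally. /z/ is underlying.
The underlying form of 'hand' is therefore /miŋorez/.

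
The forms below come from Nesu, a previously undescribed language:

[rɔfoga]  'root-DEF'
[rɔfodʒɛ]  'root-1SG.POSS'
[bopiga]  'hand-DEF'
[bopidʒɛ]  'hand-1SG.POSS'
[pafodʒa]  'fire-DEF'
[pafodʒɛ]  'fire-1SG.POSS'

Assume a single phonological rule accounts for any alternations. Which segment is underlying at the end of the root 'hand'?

/g/

In [bopiga] and [bopidʒɛ] the final segment of 'hand' alternates: [g] ~ [dʒ].
Compare 'fire', with invariant [dʒ] in [pafodʒa] and [pafodʒɛ]: an analysis with underlying /dʒ/ and a rule producing [g] before the DEF suffix would wrongly predict alternation here too.
The underlying segment must be /g/; /g/ becomes palato-alveolar [dʒ] before a front vowel, yielding [dʒ] there.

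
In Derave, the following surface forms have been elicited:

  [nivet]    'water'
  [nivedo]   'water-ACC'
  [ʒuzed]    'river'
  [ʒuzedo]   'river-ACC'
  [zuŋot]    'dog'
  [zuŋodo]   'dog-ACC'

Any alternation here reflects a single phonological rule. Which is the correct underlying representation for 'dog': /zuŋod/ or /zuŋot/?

In [zuŋot] and [zuŋodo] the final segment of 'dog' alternates: [t] ~ [d].
The stem 'river' ([ʒuzed], [ʒuzedo]) shows [d] unchanged in both environments, so [d] cannot be basic with [t] derived in isolation.
The alternation reflects intervocalic voicing: voiceless stops become voiced between vowels. /t/ is underlying.

/zuŋot/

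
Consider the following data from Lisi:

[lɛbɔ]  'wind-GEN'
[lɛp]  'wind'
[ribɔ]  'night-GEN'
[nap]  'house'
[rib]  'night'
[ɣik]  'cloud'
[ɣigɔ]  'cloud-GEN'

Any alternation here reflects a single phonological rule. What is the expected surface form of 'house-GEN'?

[nabɔ]

The stem for 'wind' ends in [p] in [lɛp] but [b] in [lɛbɔ].
If /b/ were underlying and a rule turned it into [p] in isolation, 'night' would also alternate; but it has [b] in both [rib] and [ribɔ].
The underlying segment must be /p/; voiceless stops become voiced between vowels, yielding [b] there.
The one attested form of 'house', [nap], shows underlying /nap/. Applying the same rule between vowels gives [nabɔ].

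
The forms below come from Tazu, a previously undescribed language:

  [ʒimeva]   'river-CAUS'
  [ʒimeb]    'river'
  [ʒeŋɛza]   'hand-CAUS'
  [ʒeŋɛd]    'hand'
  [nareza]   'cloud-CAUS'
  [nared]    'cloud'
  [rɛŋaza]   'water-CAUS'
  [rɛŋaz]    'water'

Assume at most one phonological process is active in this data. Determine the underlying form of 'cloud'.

The root 'cloud' surfaces as [nareza] and [nared], with a stem-final [z] ~ [d] alternation.
Compare 'water', with invariant [z] in [rɛŋaza] and [rɛŋaz]: an analysis with underlying /z/ and a rule producing [d] in isolation would wrongly predict alternation here too.
Therefore /d/ is basic and [z] is derived by intervocalic spirantization (voiced stops become fricatives between vowels).

/nared/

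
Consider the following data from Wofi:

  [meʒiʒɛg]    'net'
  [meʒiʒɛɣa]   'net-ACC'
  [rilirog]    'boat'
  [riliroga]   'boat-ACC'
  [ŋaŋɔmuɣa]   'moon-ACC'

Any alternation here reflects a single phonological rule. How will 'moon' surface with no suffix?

[ŋaŋɔmug]

In [meʒiʒɛg] and [meʒiʒɛɣa] the final segment of 'net' alternates: [g] ~ [ɣ].
The stem 'boat' ([rilirog], [riliroga]) shows [g] unchanged in both environments, so [g] cannot be basic with [ɣ] derived before the ACC suffix.
So /ɣ/ is underlying, and a rule of word-final hardening — voiced fricatives become stops word-finally — gives [g].
From [ŋaŋɔmuɣa] the stem 'moon' is /ŋaŋɔmuɣ/; word-finally this yields [ŋaŋɔmug].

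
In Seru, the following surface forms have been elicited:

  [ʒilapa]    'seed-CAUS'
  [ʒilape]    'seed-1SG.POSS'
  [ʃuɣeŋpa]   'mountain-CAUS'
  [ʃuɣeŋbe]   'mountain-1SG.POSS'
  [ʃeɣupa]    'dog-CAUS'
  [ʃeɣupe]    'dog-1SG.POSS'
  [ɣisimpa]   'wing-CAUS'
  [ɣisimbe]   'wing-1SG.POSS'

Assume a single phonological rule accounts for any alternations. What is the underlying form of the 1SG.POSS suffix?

The 1SG.POSS morpheme has two allomorphs, [-be] and [-pe].
By contrast the CAUS suffix keeps its initial [p] throughout — that segment must be underlying.
So the underlying form is /-be/, and voiced stops become voiceless after a vowel.

/-be/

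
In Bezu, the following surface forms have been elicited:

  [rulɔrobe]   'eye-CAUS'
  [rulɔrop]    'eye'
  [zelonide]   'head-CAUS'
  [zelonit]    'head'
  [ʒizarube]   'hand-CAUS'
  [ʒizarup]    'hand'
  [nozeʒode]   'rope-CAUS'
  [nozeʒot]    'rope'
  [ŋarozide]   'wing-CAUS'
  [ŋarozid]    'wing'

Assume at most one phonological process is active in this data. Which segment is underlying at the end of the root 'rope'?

The stem for 'rope' ends in [d] in [nozeʒode] but [t] in [nozeʒot].
If /d/ were underlying and a rule turned it into [t] in isolation, 'wing' would also alternate; but it has [d] in both [ŋarozide] and [ŋarozid].
The alternation reflects intervocalic voicing: voiceless stops become voiced between vowels. /t/ is underlying.

/t/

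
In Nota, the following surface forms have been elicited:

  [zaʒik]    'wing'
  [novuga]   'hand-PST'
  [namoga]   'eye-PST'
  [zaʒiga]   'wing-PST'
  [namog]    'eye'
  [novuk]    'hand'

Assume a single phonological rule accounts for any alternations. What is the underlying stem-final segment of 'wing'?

/k/

In [zaʒik] and [zaʒiga] the final segment of 'wing' alternates: [k] ~ [g].
Compare 'eye', with invariant [g] in [namog] and [namoga]: an analysis with underlying /g/ and a rule producing [k] in isolation would wrongly predict alternation here too.
The alternation reflects intervocalic voicing: voiceless stops become voiced between vowels. /k/ is underlying.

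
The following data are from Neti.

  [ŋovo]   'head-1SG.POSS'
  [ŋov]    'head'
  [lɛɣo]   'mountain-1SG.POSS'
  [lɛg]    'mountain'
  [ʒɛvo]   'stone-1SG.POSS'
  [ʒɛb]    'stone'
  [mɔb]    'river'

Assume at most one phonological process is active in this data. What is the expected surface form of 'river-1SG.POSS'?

'stone' shows [v] ~ [b] at the end of the stem ([ʒɛvo] vs [ʒɛb]).
But 'head' keeps [v] in both environments ([ŋovo], [ŋov]), so there is no rule changing /v/ to [b] in isolation.
The underlying segment must be /b/; voiced stops become fricatives between vowels, yielding [v] there.
From [mɔb] the stem 'river' is /mɔb/; between vowels this yields [mɔvo].

[mɔvo]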